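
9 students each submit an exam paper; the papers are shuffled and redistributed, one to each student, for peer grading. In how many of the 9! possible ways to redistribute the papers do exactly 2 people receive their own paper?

Choose which 2 of the 9 are fixed: C(9,2) = 36.
The other 7 form a derangement: !7 = 1854.
Total: 36 × 1854 = 66744.

66744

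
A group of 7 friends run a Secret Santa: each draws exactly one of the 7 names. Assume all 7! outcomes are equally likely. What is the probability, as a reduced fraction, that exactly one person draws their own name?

53/144

Favorable outcomes: C(7,1)·!6 = 7·265 = 1855.
Total outcomes: 7! = 5040.
Probability = 1855/5040 = 53/144.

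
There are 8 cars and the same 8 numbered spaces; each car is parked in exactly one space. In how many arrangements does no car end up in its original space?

!8 is the nearest integer to 8!/e.
8! = 40320, and 40320/e ≈ 14832.90, so !8 = 14833.

14833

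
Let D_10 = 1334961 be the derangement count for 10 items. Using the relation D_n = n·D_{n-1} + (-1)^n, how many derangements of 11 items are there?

14684570

D_11 = 11·1334961 - 1 = 14684570.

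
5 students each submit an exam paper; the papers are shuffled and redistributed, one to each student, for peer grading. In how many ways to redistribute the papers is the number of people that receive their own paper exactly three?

10

Pick the 3 fixed positions: C(5,3) = 10 ways.
The remaining 2 must be deranged: !2 = 1.
Total: 10 × 1 = 10.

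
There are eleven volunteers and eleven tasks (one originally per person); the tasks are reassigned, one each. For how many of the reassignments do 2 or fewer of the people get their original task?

# with exactly i fixed is C(11,i)·!(11-i); sum over i=0..2:
  i=0: C(11,0)·!11 = 1·14684570 = 14684570
  i=1: C(11,1)·!10 = 11·1334961 = 14684571
  i=2: C(11,2)·!9 = 55·133496 = 7342280
Total = 36711421.

36711421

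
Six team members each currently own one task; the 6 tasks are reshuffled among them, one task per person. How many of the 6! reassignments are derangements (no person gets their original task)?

265

!6 is the nearest integer to 6!/e.
6! = 720, and 720/e ≈ 264.87, so !6 = 265.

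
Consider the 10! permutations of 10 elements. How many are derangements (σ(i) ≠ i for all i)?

1334961

!10 = 10! · Σ_{k=0}^{10} (-1)^k/k!
= 10! - 10!/1! + 10!/2! - 10!/3! + 10!/4! - 10!/5! + 10!/6! - 10!/7! + 10!/8! - 10!/9! + 10!/10!
= 3628800 - 3628800 + 1814400 - 604800 + 151200 - 30240 + 5040 - 720 + 90 - 10 + 1
= 1334961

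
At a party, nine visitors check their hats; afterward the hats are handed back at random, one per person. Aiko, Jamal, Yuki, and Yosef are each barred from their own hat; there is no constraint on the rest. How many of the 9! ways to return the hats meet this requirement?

Let A_j be the event that the j-th constrained one is fixed. By inclusion-exclusion over the 4 events:
Σ_{j=0}^{4} (-1)^j C(4,j)(9-j)!
= C(4,0)·9! - C(4,1)·8! + C(4,2)·7! - C(4,3)·6! + C(4,4)·5!
= 362880 - 161280 + 30240 - 2880 + 120
= 229080

229080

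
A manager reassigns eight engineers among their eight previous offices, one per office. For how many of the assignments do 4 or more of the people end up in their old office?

771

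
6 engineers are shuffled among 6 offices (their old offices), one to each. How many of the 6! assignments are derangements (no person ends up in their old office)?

Use !n = (n-1)(!(n-1) + !(n-2)).
!6 = 5·(44 + 9) = 5·53 = 265

265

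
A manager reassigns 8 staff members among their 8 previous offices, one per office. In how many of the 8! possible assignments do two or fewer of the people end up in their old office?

37085

# with exactly i fixed is C(8,i)·!(8-i); sum over i=0..2:
  i=0: C(8,0)·!8 = 1·14833 = 14833
  i=1: C(8,1)·!7 = 8·1854 = 14832
  i=2: C(8,2)·!6 = 28·265 = 7420
Total = 37085.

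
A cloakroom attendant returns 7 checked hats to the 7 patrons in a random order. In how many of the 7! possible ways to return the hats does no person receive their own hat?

The subfactorial !7 = [7!/e] (nearest integer).
7! = 5040, and 5040/e ≈ 1854.11, so !7 = 1854.

1854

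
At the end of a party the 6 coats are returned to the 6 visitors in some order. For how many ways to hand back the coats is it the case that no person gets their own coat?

265

The number of derangements of 6 is !6 = Σ_{k=0}^{6} (-1)^k·6!/k!
= 6! - 6!/1! + 6!/2! - 6!/3! + 6!/4! - 6!/5! + 6!/6!
= 720 - 720 + 360 - 120 + 30 - 6 + 1
= 265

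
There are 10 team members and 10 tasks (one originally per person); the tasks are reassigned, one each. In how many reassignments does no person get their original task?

Recurrence: !10 = 10·!9 + (-1)^10.
!10 = 10·133496 + 1 = 1334961

1334961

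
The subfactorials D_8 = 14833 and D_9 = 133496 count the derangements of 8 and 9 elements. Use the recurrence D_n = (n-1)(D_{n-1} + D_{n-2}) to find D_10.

D_10 = (10-1)·(D_9 + D_8) = 9·(133496 + 14833) = 9·148329 = 1334961.

1334961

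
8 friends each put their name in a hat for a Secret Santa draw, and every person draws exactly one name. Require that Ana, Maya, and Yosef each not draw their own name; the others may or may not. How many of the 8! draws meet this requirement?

Let A_j be the event that the j-th constrained one is fixed. By inclusion-exclusion over the 3 events:
Σ_{j=0}^{3} (-1)^j C(3,j)(8-j)!
= C(3,0)·8! - C(3,1)·7! + C(3,2)·6! - C(3,3)·5!
= 40320 - 15120 + 2160 - 120
= 27240

27240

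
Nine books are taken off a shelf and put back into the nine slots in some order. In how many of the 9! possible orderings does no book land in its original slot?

133496

Use !n = n·!(n-1) + (-1)^n.
!9 = 9·14833 - 1 = 133496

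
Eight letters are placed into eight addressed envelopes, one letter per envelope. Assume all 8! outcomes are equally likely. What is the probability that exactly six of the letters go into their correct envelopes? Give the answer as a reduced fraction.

Favorable outcomes: C(8,6)·!2 = 28·1 = 28.
Total outcomes: 8! = 40320.
Probability = 28/40320 = 1/1440.

1/1440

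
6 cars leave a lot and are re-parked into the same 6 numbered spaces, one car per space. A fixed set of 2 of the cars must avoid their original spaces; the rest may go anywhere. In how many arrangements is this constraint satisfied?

504

Inclusion-exclusion on the 2 forbidden self-matches:
Σ_{j=0}^{2} (-1)^j C(2,j)(6-j)!
= C(2,0)·6! - C(2,1)·5! + C(2,2)·4!
= 720 - 240 + 24
= 504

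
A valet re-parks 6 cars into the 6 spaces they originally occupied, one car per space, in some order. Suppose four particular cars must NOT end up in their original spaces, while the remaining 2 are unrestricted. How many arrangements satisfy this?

Let A_j be the event that the j-th constrained one is fixed. By inclusion-exclusion over the 4 events:
Σ_{j=0}^{4} (-1)^j C(4,j)(6-j)!
= C(4,0)·6! - C(4,1)·5! + C(4,2)·4! - C(4,3)·3! + C(4,4)·2!
= 720 - 480 + 144 - 24 + 2
= 362

362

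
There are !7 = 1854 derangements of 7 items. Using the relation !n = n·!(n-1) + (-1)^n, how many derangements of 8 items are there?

14833

!8 = 8·1854 + 1 = 14833.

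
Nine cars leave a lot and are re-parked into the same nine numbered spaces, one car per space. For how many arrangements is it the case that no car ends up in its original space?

!9 = 9! · Σ_{k=0}^{9} (-1)^k/k!
= 9! - 9!/1! + 9!/2! - 9!/3! + 9!/4! - 9!/5! + 9!/6! - 9!/7! + 9!/8! - 9!/9!
= 362880 - 362880 + 181440 - 60480 + 15120 - 3024 + 504 - 72 + 9 - 1
= 133496

133496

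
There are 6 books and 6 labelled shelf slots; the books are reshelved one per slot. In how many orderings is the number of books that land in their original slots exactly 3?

Pick the 3 fixed positions: C(6,3) = 20 ways.
The other 3 form a derangement: !3 = 2.
Total: 20 × 2 = 40.

40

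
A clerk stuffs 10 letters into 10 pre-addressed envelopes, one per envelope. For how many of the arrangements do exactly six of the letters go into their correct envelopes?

1890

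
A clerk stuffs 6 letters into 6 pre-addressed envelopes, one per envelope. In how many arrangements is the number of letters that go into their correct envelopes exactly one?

264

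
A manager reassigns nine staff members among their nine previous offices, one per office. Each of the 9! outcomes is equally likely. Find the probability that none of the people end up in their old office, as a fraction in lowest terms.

16687/45360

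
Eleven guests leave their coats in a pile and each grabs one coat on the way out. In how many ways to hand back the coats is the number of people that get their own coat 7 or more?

Sum C(11,i)·!(11-i) for i = 7..11:
  i=7: C(11,7)·!4 = 330·9 = 2970
  i=8: C(11,8)·!3 = 165·2 = 330
  i=9: C(11,9)·!2 = 55·1 = 55
  i=10: C(11,10)·!1 = 11·0 = 0
  i=11: C(11,11)·!0 = 1·1 = 1
Total = 3356.

3356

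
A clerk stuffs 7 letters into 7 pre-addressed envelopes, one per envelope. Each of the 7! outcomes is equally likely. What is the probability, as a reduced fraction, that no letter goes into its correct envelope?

Favorable outcomes: !7 = 1854.
Total outcomes: 7! = 5040.
Probability = 1854/5040 = 103/280.

103/280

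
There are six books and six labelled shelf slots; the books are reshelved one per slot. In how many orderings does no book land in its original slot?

Recurrence: !6 = 5·(!5 + !4).
!6 = 5·(44 + 9) = 5·53 = 265

265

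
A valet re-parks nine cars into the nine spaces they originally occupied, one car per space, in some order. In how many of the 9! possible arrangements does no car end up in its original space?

Recurrence: !9 = 9·!8 + (-1)^9.
!9 = 9·14833 - 1 = 133496

133496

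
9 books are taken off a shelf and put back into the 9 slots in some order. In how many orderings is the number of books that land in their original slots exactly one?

Pick the single fixed position: C(9,1) = 9 ways.
The remaining 8 must be deranged: !8 = 14833.
Total: 9 × 14833 = 133497.

133497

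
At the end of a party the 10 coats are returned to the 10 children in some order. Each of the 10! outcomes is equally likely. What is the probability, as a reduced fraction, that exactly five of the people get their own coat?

11/3600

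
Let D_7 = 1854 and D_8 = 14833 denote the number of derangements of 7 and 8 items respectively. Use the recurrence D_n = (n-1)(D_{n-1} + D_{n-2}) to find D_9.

D_9 = (9-1)·(D_8 + D_7) = 8·(14833 + 1854) = 8·16687 = 133496.

133496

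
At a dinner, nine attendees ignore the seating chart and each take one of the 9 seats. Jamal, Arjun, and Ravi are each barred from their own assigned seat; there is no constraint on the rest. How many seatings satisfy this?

256320

Let A_j be the event that the j-th constrained one is fixed. By inclusion-exclusion over the 3 events:
Σ_{j=0}^{3} (-1)^j C(3,j)(9-j)!
= C(3,0)·9! - C(3,1)·8! + C(3,2)·7! - C(3,3)·6!
= 362880 - 120960 + 15120 - 720
= 256320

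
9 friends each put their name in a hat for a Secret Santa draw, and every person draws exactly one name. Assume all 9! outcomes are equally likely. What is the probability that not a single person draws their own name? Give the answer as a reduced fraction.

Favorable outcomes: !9 = 133496.
Total outcomes: 9! = 362880.
Probability = 133496/362880 = 16687/45360.

16687/45360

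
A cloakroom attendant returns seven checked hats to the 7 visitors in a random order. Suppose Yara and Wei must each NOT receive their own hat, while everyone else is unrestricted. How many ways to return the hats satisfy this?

Inclusion-exclusion on the 2 forbidden self-matches:
Σ_{j=0}^{2} (-1)^j C(2,j)(7-j)!
= C(2,0)·7! - C(2,1)·6! + C(2,2)·5!
= 5040 - 1440 + 120
= 3720

3720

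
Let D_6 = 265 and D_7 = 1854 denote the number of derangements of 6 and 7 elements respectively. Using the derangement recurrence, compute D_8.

D_8 = (8-1)·(D_7 + D_6) = 7·(1854 + 265) = 7·2119 = 14833.

14833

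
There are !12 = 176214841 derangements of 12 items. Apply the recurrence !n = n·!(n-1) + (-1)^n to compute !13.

!13 = 13·176214841 - 1 = 2290792932.

2290792932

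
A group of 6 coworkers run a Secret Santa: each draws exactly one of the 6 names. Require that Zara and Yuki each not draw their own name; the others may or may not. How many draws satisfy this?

504

Let A_j be the event that the j-th constrained one is fixed. By inclusion-exclusion over the 2 events:
Σ_{j=0}^{2} (-1)^j C(2,j)(6-j)!
= C(2,0)·6! - C(2,1)·5! + C(2,2)·4!
= 720 - 240 + 24
= 504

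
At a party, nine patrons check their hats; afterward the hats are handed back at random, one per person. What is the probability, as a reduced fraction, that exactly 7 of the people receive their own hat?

Favorable outcomes: C(9,7)·!2 = 36·1 = 36.
Total outcomes: 9! = 362880.
Probability = 36/362880 = 1/10080.

1/10080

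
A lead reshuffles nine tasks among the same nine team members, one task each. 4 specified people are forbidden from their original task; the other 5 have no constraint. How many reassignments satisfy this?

Inclusion-exclusion on the 4 forbidden self-matches:
Σ_{j=0}^{4} (-1)^j C(4,j)(9-j)!
= C(4,0)·9! - C(4,1)·8! + C(4,2)·7! - C(4,3)·6! + C(4,4)·5!
= 362880 - 161280 + 30240 - 2880 + 120
= 229080

229080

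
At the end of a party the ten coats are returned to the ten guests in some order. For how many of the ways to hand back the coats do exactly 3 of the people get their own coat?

Choose which 3 of the 10 are fixed: C(10,3) = 120.
The remaining 7 must be deranged: !7 = 1854.
Total: 120 × 1854 = 222480.

222480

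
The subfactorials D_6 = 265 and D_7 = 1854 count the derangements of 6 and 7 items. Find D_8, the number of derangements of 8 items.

14833

D_8 = (8-1)·(D_7 + D_6) = 7·(1854 + 265) = 7·2119 = 14833.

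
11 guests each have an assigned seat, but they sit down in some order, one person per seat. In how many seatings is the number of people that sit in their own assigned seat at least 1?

# with exactly i fixed is C(11,i)·!(11-i); sum over i=1..11:
  i=1: C(11,1)·!10 = 11·1334961 = 14684571
  i=2: C(11,2)·!9 = 55·133496 = 7342280
  i=3: C(11,3)·!8 = 165·14833 = 2447445
  i=4: C(11,4)·!7 = 330·1854 = 611820
  i=5: C(11,5)·!6 = 462·265 = 122430
  i=6: C(11,6)·!5 = 462·44 = 20328
  i=7: C(11,7)·!4 = 330·9 = 2970
  i=8: C(11,8)·!3 = 165·2 = 330
  i=9: C(11,9)·!2 = 55·1 = 55
  i=10: C(11,10)·!1 = 11·0 = 0
  i=11: C(11,11)·!0 = 1·1 = 1
Total = 25232230.

25232230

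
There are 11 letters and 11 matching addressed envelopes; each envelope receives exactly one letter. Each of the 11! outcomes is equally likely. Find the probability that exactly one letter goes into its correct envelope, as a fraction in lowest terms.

Favorable outcomes: C(11,1)·!10 = 11·1334961 = 14684571.
Total outcomes: 11! = 39916800.
Probability = 14684571/39916800 = 16481/44800.

16481/44800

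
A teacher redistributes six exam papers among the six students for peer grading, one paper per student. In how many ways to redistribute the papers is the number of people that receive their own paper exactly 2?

135

Pick the 2 fixed positions: C(6,2) = 15 ways.
The other 4 form a derangement: !4 = 9.
Total: 15 × 9 = 135.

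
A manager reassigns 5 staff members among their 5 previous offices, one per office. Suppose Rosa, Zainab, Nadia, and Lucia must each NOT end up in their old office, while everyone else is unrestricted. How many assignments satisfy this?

Let A_j be the event that the j-th constrained one is fixed. By inclusion-exclusion over the 4 events:
Σ_{j=0}^{4} (-1)^j C(4,j)(5-j)!
= C(4,0)·5! - C(4,1)·4! + C(4,2)·3! - C(4,3)·2! + C(4,4)·1!
= 120 - 96 + 36 - 8 + 1
= 53

53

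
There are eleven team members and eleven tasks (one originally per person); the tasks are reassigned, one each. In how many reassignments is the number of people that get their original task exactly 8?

330

Choose which 8 of the 11 are fixed: C(11,8) = 165.
The remaining 3 must be deranged: !3 = 2.
Total: 165 × 2 = 330.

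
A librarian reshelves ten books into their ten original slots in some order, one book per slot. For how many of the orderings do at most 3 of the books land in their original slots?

Sum C(10,i)·!(10-i) for i = 0..3:
  i=0: C(10,0)·!10 = 1·1334961 = 1334961
  i=1: C(10,1)·!9 = 10·133496 = 1334960
  i=2: C(10,2)·!8 = 45·14833 = 667485
  i=3: C(10,3)·!7 = 120·1854 = 222480
Total = 3559886.

3559886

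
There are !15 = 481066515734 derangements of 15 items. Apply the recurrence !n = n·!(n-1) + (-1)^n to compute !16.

7697064251745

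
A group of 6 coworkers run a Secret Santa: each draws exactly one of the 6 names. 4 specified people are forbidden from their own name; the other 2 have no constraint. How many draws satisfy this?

362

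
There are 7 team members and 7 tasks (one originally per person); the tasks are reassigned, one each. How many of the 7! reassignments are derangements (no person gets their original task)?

1854

!7 = 7! · Σ_{k=0}^{7} (-1)^k/k!
= 7! - 7!/1! + 7!/2! - 7!/3! + 7!/4! - 7!/5! + 7!/6! - 7!/7!
= 5040 - 5040 + 2520 - 840 + 210 - 42 + 7 - 1
= 1854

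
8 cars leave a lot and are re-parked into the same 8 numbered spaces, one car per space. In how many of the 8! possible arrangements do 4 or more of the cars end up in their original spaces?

771

# with exactly i fixed is C(8,i)·!(8-i); sum over i=4..8:
  i=4: C(8,4)·!4 = 70·9 = 630
  i=5: C(8,5)·!3 = 56·2 = 112
  i=6: C(8,6)·!2 = 28·1 = 28
  i=7: C(8,7)·!1 = 8·0 = 0
  i=8: C(8,8)·!0 = 1·1 = 1
Total = 771.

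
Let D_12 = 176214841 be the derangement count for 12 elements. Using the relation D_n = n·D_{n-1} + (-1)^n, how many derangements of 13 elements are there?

2290792932

D_13 = 13·176214841 - 1 = 2290792932.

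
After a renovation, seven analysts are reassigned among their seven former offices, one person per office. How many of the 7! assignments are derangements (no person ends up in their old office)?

By inclusion-exclusion, !7 = Σ (-1)^k · 7!/k! for k=0..7
= 7! - 7!/1! + 7!/2! - 7!/3! + 7!/4! - 7!/5! + 7!/6! - 7!/7!
= 5040 - 5040 + 2520 - 840 + 210 - 42 + 7 - 1
= 1854

1854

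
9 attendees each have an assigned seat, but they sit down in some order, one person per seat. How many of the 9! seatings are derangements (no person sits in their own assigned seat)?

133496

By inclusion-exclusion, !9 = Σ (-1)^k · 9!/k! for k=0..9
= 9! - 9!/1! + 9!/2! - 9!/3! + 9!/4! - 9!/5! + 9!/6! - 9!/7! + 9!/8! - 9!/9!
= 362880 - 362880 + 181440 - 60480 + 15120 - 3024 + 504 - 72 + 9 - 1
= 133496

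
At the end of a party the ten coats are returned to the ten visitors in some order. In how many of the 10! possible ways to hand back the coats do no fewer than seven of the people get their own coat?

286

# with exactly i fixed is C(10,i)·!(10-i); sum over i=7..10:
  i=7: C(10,7)·!3 = 120·2 = 240
  i=8: C(10,8)·!2 = 45·1 = 45
  i=9: C(10,9)·!1 = 10·0 = 0
  i=10: C(10,10)·!0 = 1·1 = 1
Total = 286.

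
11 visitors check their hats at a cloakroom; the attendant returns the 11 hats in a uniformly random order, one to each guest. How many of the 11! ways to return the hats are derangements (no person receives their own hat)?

By inclusion-exclusion, !11 = Σ (-1)^k · 11!/k! for k=0..11
= 11! - 11!/1! + 11!/2! - 11!/3! + 11!/4! - 11!/5! + 11!/6! - 11!/7! + 11!/8! - 11!/9! + 11!/10! - 11!/11!
= 39916800 - 39916800 + 19958400 - 6652800 + 1663200 - 332640 + 55440 - 7920 + 990 - 110 + 11 - 1
= 14684570

14684570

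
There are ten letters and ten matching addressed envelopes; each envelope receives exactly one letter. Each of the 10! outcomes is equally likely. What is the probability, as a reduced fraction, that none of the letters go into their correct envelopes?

Favorable outcomes: !10 = 1334961.
Total outcomes: 10! = 3628800.
Probability = 1334961/3628800 = 16481/44800.

16481/44800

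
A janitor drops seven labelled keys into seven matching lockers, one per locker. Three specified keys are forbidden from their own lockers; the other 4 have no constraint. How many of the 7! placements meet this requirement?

Inclusion-exclusion on the 3 forbidden self-matches:
Σ_{j=0}^{3} (-1)^j C(3,j)(7-j)!
= C(3,0)·7! - C(3,1)·6! + C(3,2)·5! - C(3,3)·4!
= 5040 - 2160 + 360 - 24
= 3216

3216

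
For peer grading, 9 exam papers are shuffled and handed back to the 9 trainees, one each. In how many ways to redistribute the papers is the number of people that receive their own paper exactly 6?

168

Choose which 6 of the 9 are fixed: C(9,6) = 84.
The other 3 form a derangement: !3 = 2.
Total: 84 × 2 = 168.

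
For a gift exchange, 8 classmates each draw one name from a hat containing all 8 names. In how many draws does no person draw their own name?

14833

By inclusion-exclusion, !8 = Σ (-1)^k · 8!/k! for k=0..8
= 8! - 8!/1! + 8!/2! - 8!/3! + 8!/4! - 8!/5! + 8!/6! - 8!/7! + 8!/8!
= 40320 - 40320 + 20160 - 6720 + 1680 - 336 + 56 - 8 + 1
= 14833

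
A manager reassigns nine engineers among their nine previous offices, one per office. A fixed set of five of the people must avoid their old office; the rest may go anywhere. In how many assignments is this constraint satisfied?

Inclusion-exclusion on the 5 forbidden self-matches:
Σ_{j=0}^{5} (-1)^j C(5,j)(9-j)!
= C(5,0)·9! - C(5,1)·8! + C(5,2)·7! - C(5,3)·6! + C(5,4)·5! - C(5,5)·4!
= 362880 - 201600 + 50400 - 7200 + 600 - 24
= 205056

205056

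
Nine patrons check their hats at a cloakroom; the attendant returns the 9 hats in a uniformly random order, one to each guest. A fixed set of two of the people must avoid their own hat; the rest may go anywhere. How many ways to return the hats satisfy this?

Let A_j be the event that the j-th constrained one is fixed. By inclusion-exclusion over the 2 events:
Σ_{j=0}^{2} (-1)^j C(2,j)(9-j)!
= C(2,0)·9! - C(2,1)·8! + C(2,2)·7!
= 362880 - 80640 + 5040
= 287280

287280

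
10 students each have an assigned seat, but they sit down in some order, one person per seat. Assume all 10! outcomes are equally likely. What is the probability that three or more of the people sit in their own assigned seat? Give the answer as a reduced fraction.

145697/1814400

Favorable outcomes: Σ_{i≥3} C(10,i)·!(10-i) = 120·1854 + 210·265 + 252·44 + 210·9 + 120·2 + 45·1 + 10·0 + 1·1 = 291394.
Total outcomes: 10! = 3628800.
Probability = 291394/3628800 = 145697/1814400.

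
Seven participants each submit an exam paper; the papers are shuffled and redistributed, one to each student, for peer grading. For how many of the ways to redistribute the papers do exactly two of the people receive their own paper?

924

Choose which 2 of the 7 are fixed: C(7,2) = 21.
The other 5 form a derangement: !5 = 44.
Total: 21 × 44 = 924.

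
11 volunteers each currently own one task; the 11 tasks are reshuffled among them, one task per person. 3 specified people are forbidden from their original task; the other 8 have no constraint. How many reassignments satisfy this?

30078720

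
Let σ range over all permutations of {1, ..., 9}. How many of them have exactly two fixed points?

66744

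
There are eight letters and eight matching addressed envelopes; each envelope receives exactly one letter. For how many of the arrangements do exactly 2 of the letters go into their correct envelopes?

Choose which 2 of the 8 are fixed: C(8,2) = 28.
The remaining 6 must be deranged: !6 = 265.
Total: 28 × 265 = 7420.

7420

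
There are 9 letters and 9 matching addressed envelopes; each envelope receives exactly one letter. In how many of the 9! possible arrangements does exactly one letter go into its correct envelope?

133497

Pick the single fixed position: C(9,1) = 9 ways.
The other 8 form a derangement: !8 = 14833.
Total: 9 × 14833 = 133497.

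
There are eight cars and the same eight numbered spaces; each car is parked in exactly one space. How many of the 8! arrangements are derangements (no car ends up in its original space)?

14833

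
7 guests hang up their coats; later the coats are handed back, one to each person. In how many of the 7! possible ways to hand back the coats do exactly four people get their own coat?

70

Choose which 4 of the 7 are fixed: C(7,4) = 35.
The other 3 form a derangement: !3 = 2.
Total: 35 × 2 = 70.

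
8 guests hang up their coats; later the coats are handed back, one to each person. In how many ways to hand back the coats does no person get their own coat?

14833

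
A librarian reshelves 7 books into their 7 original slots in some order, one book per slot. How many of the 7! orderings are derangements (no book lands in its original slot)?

1854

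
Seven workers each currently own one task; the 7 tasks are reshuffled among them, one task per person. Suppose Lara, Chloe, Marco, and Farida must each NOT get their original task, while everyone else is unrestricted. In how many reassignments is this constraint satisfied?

2790

Inclusion-exclusion on the 4 forbidden self-matches:
Σ_{j=0}^{4} (-1)^j C(4,j)(7-j)!
= C(4,0)·7! - C(4,1)·6! + C(4,2)·5! - C(4,3)·4! + C(4,4)·3!
= 5040 - 2880 + 720 - 96 + 6
= 2790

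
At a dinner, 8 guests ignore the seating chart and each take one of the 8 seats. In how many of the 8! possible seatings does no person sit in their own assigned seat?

!8 = 8! · Σ_{k=0}^{8} (-1)^k/k!
= 8! - 8!/1! + 8!/2! - 8!/3! + 8!/4! - 8!/5! + 8!/6! - 8!/7! + 8!/8!
= 40320 - 40320 + 20160 - 6720 + 1680 - 336 + 56 - 8 + 1
= 14833

14833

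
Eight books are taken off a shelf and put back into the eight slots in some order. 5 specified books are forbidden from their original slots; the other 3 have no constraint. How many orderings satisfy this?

Inclusion-exclusion on the 5 forbidden self-matches:
Σ_{j=0}^{5} (-1)^j C(5,j)(8-j)!
= C(5,0)·8! - C(5,1)·7! + C(5,2)·6! - C(5,3)·5! + C(5,4)·4! - C(5,5)·3!
= 40320 - 25200 + 7200 - 1200 + 120 - 6
= 21234

21234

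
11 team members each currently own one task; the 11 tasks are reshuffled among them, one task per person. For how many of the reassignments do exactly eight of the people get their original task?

330

Pick the 8 fixed positions: C(11,8) = 165 ways.
The other 3 form a derangement: !3 = 2.
Total: 165 × 2 = 330.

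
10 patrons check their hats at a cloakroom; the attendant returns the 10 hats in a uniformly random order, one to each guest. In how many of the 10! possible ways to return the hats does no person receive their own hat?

Recurrence: !10 = 9·(!9 + !8).
!10 = 9·(133496 + 14833) = 9·148329 = 1334961

1334961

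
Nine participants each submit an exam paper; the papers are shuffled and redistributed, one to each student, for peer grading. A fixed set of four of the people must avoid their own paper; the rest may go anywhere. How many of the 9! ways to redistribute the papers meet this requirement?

229080

Inclusion-exclusion on the 4 forbidden self-matches:
Σ_{j=0}^{4} (-1)^j C(4,j)(9-j)!
= C(4,0)·9! - C(4,1)·8! + C(4,2)·7! - C(4,3)·6! + C(4,4)·5!
= 362880 - 161280 + 30240 - 2880 + 120
= 229080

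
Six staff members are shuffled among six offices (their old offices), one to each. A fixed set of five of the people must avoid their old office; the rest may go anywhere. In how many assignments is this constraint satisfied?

309

Inclusion-exclusion on the 5 forbidden self-matches:
Σ_{j=0}^{5} (-1)^j C(5,j)(6-j)!
= C(5,0)·6! - C(5,1)·5! + C(5,2)·4! - C(5,3)·3! + C(5,4)·2! - C(5,5)·1!
= 720 - 600 + 240 - 60 + 10 - 1
= 309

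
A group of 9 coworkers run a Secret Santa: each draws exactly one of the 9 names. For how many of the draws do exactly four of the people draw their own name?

5544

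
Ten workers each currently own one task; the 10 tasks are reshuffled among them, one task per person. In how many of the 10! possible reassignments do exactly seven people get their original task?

Choose which 7 of the 10 are fixed: C(10,7) = 120.
The other 3 form a derangement: !3 = 2.
Total: 120 × 2 = 240.

240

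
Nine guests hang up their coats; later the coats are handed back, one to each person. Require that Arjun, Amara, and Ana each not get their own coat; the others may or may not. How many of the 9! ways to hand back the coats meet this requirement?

256320

Inclusion-exclusion on the 3 forbidden self-matches:
Σ_{j=0}^{3} (-1)^j C(3,j)(9-j)!
= C(3,0)·9! - C(3,1)·8! + C(3,2)·7! - C(3,3)·6!
= 362880 - 120960 + 15120 - 720
= 256320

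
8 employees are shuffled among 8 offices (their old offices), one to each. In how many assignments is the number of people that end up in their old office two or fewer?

37085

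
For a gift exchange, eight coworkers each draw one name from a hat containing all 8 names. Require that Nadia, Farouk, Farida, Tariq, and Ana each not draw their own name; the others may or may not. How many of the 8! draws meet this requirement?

21234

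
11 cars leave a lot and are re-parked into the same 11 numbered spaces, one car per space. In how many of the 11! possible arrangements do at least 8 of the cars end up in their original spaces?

# with exactly i fixed is C(11,i)·!(11-i); sum over i=8..11:
  i=8: C(11,8)·!3 = 165·2 = 330
  i=9: C(11,9)·!2 = 55·1 = 55
  i=10: C(11,10)·!1 = 11·0 = 0
  i=11: C(11,11)·!0 = 1·1 = 1
Total = 386.

386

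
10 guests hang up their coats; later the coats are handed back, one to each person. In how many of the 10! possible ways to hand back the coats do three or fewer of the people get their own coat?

3559886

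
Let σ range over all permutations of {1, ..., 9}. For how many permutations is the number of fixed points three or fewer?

355997

Sum C(9,i)·!(9-i) for i = 0..3:
  i=0: C(9,0)·!9 = 1·133496 = 133496
  i=1: C(9,1)·!8 = 9·14833 = 133497
  i=2: C(9,2)·!7 = 36·1854 = 66744
  i=3: C(9,3)·!6 = 84·265 = 22260
Total = 355997.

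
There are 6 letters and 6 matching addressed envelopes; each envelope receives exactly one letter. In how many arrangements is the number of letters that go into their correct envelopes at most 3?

704

Sum C(6,i)·!(6-i) for i = 0..3:
  i=0: C(6,0)·!6 = 1·265 = 265
  i=1: C(6,1)·!5 = 6·44 = 264
  i=2: C(6,2)·!4 = 15·9 = 135
  i=3: C(6,3)·!3 = 20·2 = 40
Total = 704.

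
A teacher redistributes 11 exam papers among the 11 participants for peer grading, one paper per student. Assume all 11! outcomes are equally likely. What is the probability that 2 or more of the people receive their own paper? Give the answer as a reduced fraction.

10547659/39916800

Favorable outcomes: Σ_{i≥2} C(11,i)·!(11-i) = 55·133496 + 165·14833 + 330·1854 + 462·265 + 462·44 + 330·9 + 165·2 + 55·1 + 11·0 + 1·1 = 10547659.
Total outcomes: 11! = 39916800.
Probability = 10547659/39916800 = 10547659/39916800.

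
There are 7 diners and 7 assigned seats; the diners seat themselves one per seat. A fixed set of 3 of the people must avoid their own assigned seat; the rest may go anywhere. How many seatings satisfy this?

3216

Inclusion-exclusion on the 3 forbidden self-matches:
Σ_{j=0}^{3} (-1)^j C(3,j)(7-j)!
= C(3,0)·7! - C(3,1)·6! + C(3,2)·5! - C(3,3)·4!
= 5040 - 2160 + 360 - 24
= 3216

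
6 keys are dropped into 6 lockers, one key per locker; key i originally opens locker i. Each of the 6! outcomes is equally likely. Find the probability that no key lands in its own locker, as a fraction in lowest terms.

53/144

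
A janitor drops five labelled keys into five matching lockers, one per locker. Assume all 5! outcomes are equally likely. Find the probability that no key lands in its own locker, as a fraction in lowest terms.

Favorable outcomes: !5 = 44.
Total outcomes: 5! = 120.
Probability = 44/120 = 11/30.

11/30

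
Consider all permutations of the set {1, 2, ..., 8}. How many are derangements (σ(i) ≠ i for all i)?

14833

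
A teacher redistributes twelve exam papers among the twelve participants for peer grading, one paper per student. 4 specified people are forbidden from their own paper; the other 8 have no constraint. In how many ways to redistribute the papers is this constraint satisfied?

339696000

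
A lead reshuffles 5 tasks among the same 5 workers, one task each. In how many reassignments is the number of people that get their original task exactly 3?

Pick the 3 fixed positions: C(5,3) = 10 ways.
The remaining 2 must be deranged: !2 = 1.
Total: 10 × 1 = 10.

10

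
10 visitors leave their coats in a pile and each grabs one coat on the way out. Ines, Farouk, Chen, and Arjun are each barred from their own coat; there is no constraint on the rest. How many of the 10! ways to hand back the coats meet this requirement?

2399760

Let A_j be the event that the j-th constrained one is fixed. By inclusion-exclusion over the 4 events:
Σ_{j=0}^{4} (-1)^j C(4,j)(10-j)!
= C(4,0)·10! - C(4,1)·9! + C(4,2)·8! - C(4,3)·7! + C(4,4)·6!
= 3628800 - 1451520 + 241920 - 20160 + 720
= 2399760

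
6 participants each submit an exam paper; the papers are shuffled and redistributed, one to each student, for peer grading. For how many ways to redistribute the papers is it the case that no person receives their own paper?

265

The subfactorial !6 = [6!/e] (nearest integer).
6! = 720, and 720/e ≈ 264.87, so !6 = 265.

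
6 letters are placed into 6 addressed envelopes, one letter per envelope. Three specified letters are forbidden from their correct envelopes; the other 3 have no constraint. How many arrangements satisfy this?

426

Let A_j be the event that the j-th constrained one is fixed. By inclusion-exclusion over the 3 events:
Σ_{j=0}^{3} (-1)^j C(3,j)(6-j)!
= C(3,0)·6! - C(3,1)·5! + C(3,2)·4! - C(3,3)·3!
= 720 - 360 + 72 - 6
= 426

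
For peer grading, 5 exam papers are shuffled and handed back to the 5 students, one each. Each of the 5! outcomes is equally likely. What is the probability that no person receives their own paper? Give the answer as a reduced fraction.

11/30

Favorable outcomes: !5 = 44.
Total outcomes: 5! = 120.
Probability = 44/120 = 11/30.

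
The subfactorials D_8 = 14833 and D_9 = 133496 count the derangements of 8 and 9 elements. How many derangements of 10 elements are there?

1334961

D_10 = (10-1)·(D_9 + D_8) = 9·(133496 + 14833) = 9·148329 = 1334961.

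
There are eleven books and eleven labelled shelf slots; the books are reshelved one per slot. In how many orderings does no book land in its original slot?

The subfactorial !11 = [11!/e] (nearest integer).
11! = 39916800, and 39916800/e ≈ 14684570.08, so !11 = 14684570.

14684570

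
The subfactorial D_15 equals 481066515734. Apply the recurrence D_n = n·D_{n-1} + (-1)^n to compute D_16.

D_16 = 16·481066515734 + 1 = 7697064251745.

7697064251745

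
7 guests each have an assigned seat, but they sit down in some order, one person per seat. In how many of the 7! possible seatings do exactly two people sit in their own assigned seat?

924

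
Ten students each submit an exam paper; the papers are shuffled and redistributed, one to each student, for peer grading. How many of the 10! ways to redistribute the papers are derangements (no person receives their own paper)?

The subfactorial !10 = [10!/e] (nearest integer).
10! = 3628800, and 3628800/e ≈ 1334960.92, so !10 = 1334961.

1334961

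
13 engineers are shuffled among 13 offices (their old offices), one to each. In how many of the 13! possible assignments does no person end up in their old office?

Use !n = n·!(n-1) + (-1)^n.
!13 = 13·176214841 - 1 = 2290792932

2290792932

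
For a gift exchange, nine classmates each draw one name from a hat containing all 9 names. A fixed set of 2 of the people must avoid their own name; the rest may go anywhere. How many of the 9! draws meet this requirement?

Let A_j be the event that the j-th constrained one is fixed. By inclusion-exclusion over the 2 events:
Σ_{j=0}^{2} (-1)^j C(2,j)(9-j)!
= C(2,0)·9! - C(2,1)·8! + C(2,2)·7!
= 362880 - 80640 + 5040
= 287280

287280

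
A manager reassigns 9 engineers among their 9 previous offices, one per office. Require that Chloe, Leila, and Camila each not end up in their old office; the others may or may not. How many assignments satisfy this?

256320

Let A_j be the event that the j-th constrained one is fixed. By inclusion-exclusion over the 3 events:
Σ_{j=0}^{3} (-1)^j C(3,j)(9-j)!
= C(3,0)·9! - C(3,1)·8! + C(3,2)·7! - C(3,3)·6!
= 362880 - 120960 + 15120 - 720
= 256320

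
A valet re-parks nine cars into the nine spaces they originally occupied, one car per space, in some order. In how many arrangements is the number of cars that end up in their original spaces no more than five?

362675

# with exactly i fixed is C(9,i)·!(9-i); sum over i=0..5:
  i=0: C(9,0)·!9 = 1·133496 = 133496
  i=1: C(9,1)·!8 = 9·14833 = 133497
  i=2: C(9,2)·!7 = 36·1854 = 66744
  i=3: C(9,3)·!6 = 84·265 = 22260
  i=4: C(9,4)·!5 = 126·44 = 5544
  i=5: C(9,5)·!4 = 126·9 = 1134
Total = 362675.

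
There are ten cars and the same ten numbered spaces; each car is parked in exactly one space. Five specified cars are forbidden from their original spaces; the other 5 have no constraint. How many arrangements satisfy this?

2170680

Inclusion-exclusion on the 5 forbidden self-matches:
Σ_{j=0}^{5} (-1)^j C(5,j)(10-j)!
= C(5,0)·10! - C(5,1)·9! + C(5,2)·8! - C(5,3)·7! + C(5,4)·6! - C(5,5)·5!
= 3628800 - 1814400 + 403200 - 50400 + 3600 - 120
= 2170680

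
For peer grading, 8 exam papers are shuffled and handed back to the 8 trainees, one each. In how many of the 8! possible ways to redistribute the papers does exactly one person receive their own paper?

14832

Pick the single fixed position: C(8,1) = 8 ways.
The other 7 form a derangement: !7 = 1854.
Total: 8 × 1854 = 14832.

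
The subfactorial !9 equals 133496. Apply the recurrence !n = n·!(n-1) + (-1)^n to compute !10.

!10 = 10·133496 + 1 = 1334961.

1334961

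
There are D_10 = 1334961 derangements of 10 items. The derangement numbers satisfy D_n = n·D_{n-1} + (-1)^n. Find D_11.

14684570

D_11 = 11·1334961 - 1 = 14684570.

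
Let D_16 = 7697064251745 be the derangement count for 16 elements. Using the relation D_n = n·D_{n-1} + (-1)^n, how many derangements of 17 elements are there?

130850092279664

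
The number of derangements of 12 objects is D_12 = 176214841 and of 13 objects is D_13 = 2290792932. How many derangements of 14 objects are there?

32071101049

D_14 = (14-1)·(D_13 + D_12) = 13·(2290792932 + 176214841) = 13·2467007773 = 32071101049.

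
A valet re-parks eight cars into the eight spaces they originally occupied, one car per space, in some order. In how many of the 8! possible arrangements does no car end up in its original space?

By inclusion-exclusion, !8 = Σ (-1)^k · 8!/k! for k=0..8
= 8! - 8!/1! + 8!/2! - 8!/3! + 8!/4! - 8!/5! + 8!/6! - 8!/7! + 8!/8!
= 40320 - 40320 + 20160 - 6720 + 1680 - 336 + 56 - 8 + 1
= 14833

14833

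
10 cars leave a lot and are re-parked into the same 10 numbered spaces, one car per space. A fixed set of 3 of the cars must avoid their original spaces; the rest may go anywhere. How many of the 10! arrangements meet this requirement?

2656080

Inclusion-exclusion on the 3 forbidden self-matches:
Σ_{j=0}^{3} (-1)^j C(3,j)(10-j)!
= C(3,0)·10! - C(3,1)·9! + C(3,2)·8! - C(3,3)·7!
= 3628800 - 1088640 + 120960 - 5040
= 2656080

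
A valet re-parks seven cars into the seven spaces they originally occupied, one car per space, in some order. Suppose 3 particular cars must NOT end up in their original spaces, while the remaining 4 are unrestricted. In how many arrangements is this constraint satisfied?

Let A_j be the event that the j-th constrained one is fixed. By inclusion-exclusion over the 3 events:
Σ_{j=0}^{3} (-1)^j C(3,j)(7-j)!
= C(3,0)·7! - C(3,1)·6! + C(3,2)·5! - C(3,3)·4!
= 5040 - 2160 + 360 - 24
= 3216

3216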